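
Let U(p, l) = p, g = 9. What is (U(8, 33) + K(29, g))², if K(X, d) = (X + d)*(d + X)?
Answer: 2108304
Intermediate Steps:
K(X, d) = (X + d)² (K(X, d) = (X + d)*(X + d) = (X + d)²)
(U(8, 33) + K(29, g))² = (8 + (29 + 9)²)² = (8 + 38²)² = (8 + 1444)² = 1452² = 2108304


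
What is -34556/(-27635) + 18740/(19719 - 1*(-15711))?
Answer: 174219898/97910805 ≈ 1.7794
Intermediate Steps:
-34556/(-27635) + 18740/(19719 - 1*(-15711)) = -34556*(-1/27635) + 18740/(19719 + 15711) = 34556/27635 + 18740/35430 = 34556/27635 + 18740*(1/35430) = 34556/27635 + 1874/3543 = 174219898/97910805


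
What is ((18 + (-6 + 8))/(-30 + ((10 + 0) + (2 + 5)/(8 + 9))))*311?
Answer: -105740/333 ≈ -317.54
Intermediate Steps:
((18 + (-6 + 8))/(-30 + ((10 + 0) + (2 + 5)/(8 + 9))))*311 = ((18 + 2)/(-30 + (10 + 7/17)))*311 = (20/(-30 + (10 + 7*(1/17))))*311 = (20/(-30 + (10 + 7/17)))*311 = (20/(-30 + 177/17))*311 = (20/(-333/17))*311 = (20*(-17/333))*311 = -340/333*311 = -105740/333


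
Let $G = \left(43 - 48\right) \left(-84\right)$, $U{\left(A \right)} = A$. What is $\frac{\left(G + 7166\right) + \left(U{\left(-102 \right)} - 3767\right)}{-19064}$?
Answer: $- \frac{3717}{19064} \approx -0.19497$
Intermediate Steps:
$G = 420$ ($G = \left(-5\right) \left(-84\right) = 420$)
$\frac{\left(G + 7166\right) + \left(U{\left(-102 \right)} - 3767\right)}{-19064} = \frac{\left(420 + 7166\right) - 3869}{-19064} = \left(7586 - 3869\right) \left(- \frac{1}{19064}\right) = 3717 \left(- \frac{1}{19064}\right) = - \frac{3717}{19064}$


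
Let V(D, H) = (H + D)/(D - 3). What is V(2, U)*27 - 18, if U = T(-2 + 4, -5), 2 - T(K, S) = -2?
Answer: -180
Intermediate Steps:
T(K, S) = 4 (T(K, S) = 2 - 1*(-2) = 2 + 2 = 4)
U = 4
V(D, H) = (D + H)/(-3 + D)
V(2, U)*27 - 18 = ((2 + 4)/(-3 + 2))*27 - 18 = (6/(-1))*27 - 18 = -1*6*27 - 18 = -6*27 - 18 = -162 - 18 = -180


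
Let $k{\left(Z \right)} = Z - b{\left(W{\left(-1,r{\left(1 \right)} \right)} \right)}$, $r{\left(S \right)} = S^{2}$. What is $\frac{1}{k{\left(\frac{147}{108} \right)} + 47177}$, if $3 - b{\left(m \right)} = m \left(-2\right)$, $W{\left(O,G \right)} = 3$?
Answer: $\frac{36}{1698097} \approx 2.12 \cdot 10^{-5}$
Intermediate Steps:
$b{\left(m \right)} = 3 + 2 m$ ($b{\left(m \right)} = 3 - m \left(-2\right) = 3 - - 2 m = 3 + 2 m$)
$k{\left(Z \right)} = -9 + Z$ ($k{\left(Z \right)} = Z - \left(3 + 2 \cdot 3\right) = Z - \left(3 + 6\right) = Z - 9 = -9 + Z$)
$\frac{1}{k{\left(\frac{147}{108} \right)} + 47177} = \frac{1}{\left(-9 + \frac{147}{108}\right) + 47177} = \frac{1}{\left(-9 + 147 \cdot \frac{1}{108}\right) + 47177} = \frac{1}{\left(-9 + \frac{49}{36}\right) + 47177} = \frac{1}{- \frac{275}{36} + 47177} = \frac{1}{\frac{1698097}{36}} = \frac{36}{1698097}$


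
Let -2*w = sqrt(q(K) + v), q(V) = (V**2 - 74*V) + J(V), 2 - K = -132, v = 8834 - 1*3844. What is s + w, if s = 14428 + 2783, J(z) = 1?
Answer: 17211 - sqrt(13031)/2 ≈ 17154.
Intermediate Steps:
v = 4990 (v = 8834 - 3844 = 4990)
K = 134 (K = 2 - 1*(-132) = 2 + 132 = 134)
s = 17211
q(V) = 1 + V**2 - 74*V (q(V) = (V**2 - 74*V) + 1 = 1 + V**2 - 74*V)
w = -sqrt(13031)/2 (w = -sqrt((1 + 134**2 - 74*134) + 4990)/2 = -sqrt((1 + 17956 - 9916) + 4990)/2 = -sqrt(8041 + 4990)/2 = -sqrt(13031)/2 ≈ -57.077)
s + w = 17211 - sqrt(13031)/2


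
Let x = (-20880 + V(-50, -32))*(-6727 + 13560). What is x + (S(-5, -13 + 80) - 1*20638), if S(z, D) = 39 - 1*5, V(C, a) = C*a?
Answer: -131760844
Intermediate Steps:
S(z, D) = 34 (S(z, D) = 39 - 5 = 34)
x = -131740240 (x = (-20880 - 50*(-32))*(-6727 + 13560) = (-20880 + 1600)*6833 = -19280*6833 = -131740240)
x + (S(-5, -13 + 80) - 1*20638) = -131740240 + (34 - 1*20638) = -131740240 + (34 - 20638) = -131740240 - 20604 = -131760844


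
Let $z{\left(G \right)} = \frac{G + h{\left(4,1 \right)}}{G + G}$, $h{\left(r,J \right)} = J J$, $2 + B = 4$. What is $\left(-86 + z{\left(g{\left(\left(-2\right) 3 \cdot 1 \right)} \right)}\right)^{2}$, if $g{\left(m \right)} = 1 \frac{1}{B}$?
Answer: $\frac{28561}{4} \approx 7140.3$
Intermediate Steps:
$B = 2$ ($B = -2 + 4 = 2$)
$h{\left(r,J \right)} = J^{2}$
$g{\left(m \right)} = \frac{1}{2}$ ($g{\left(m \right)} = 1 \cdot \frac{1}{2} = \frac{1}{2}$)
$z{\left(G \right)} = \frac{1 + G}{2 G}$ ($z{\left(G \right)} = \frac{G + 1^{2}}{G + G} = \frac{G + 1}{2 G} = \left(1 + G\right) \frac{1}{2 G} = \frac{1 + G}{2 G}$)
$\left(-86 + z{\left(g{\left(\left(-2\right) 3 \cdot 1 \right)} \right)}\right)^{2} = \left(-86 + \frac{\frac{1}{\frac{1}{2}} \left(1 + \frac{1}{2}\right)}{2}\right)^{2} = \left(-86 + \frac{1}{2} \cdot 2 \cdot \frac{3}{2}\right)^{2} = \left(-86 + \frac{3}{2}\right)^{2} = \left(- \frac{169}{2}\right)^{2} = \frac{28561}{4}$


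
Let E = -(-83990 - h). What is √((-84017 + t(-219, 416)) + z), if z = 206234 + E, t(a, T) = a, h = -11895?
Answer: √194093 ≈ 440.56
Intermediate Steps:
E = 72095 (E = -(-83990 - 1*(-11895)) = -(-83990 + 11895) = -1*(-72095) = 72095)
z = 278329 (z = 206234 + 72095 = 278329)
√((-84017 + t(-219, 416)) + z) = √((-84017 - 219) + 278329) = √(-84236 + 278329) = √194093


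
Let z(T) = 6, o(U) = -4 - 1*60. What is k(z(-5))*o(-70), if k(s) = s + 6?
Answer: -768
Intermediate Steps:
o(U) = -64 (o(U) = -4 - 60 = -64)
k(s) = 6 + s
k(z(-5))*o(-70) = (6 + 6)*(-64) = 12*(-64) = -768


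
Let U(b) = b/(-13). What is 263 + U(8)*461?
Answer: -269/13 ≈ -20.692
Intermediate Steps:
U(b) = -b/13 (U(b) = b*(-1/13) = -b/13)
263 + U(8)*461 = 263 - 1/13*8*461 = 263 - 8/13*461 = 263 - 3688/13 = -269/13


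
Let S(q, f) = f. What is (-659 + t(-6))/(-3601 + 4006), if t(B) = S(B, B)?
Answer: -133/81 ≈ -1.6420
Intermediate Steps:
t(B) = B
(-659 + t(-6))/(-3601 + 4006) = (-659 - 6)/(-3601 + 4006) = -665/405 = -665*1/405 = -133/81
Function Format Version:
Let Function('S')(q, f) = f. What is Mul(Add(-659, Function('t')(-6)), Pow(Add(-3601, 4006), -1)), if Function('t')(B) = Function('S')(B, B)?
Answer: Rational(-133, 81) ≈ -1.6420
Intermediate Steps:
Function('t')(B) = B
Mul(Add(-659, Function('t')(-6)), Pow(Add(-3601, 4006), -1)) = Mul(Add(-659, -6), Pow(Add(-3601, 4006), -1)) = Mul(-665, Pow(405, -1)) = Mul(-665, Rational(1, 405)) = Rational(-133, 81)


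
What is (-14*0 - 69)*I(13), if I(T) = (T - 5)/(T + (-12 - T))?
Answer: 46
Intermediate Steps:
I(T) = 5/12 - T/12 (I(T) = (-5 + T)/(-12) = (-5 + T)*(-1/12) = 5/12 - T/12)
(-14*0 - 69)*I(13) = (-14*0 - 69)*(5/12 - 1/12*13) = (0 - 69)*(5/12 - 13/12) = -69*(-2/3) = 46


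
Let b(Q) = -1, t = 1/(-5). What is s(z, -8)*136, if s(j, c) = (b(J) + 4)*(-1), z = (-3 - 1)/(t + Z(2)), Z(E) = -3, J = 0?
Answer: -408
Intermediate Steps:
t = -⅕ ≈ -0.20000
z = 5/4 (z = (-3 - 1)/(-⅕ - 3) = -4/(-16/5) = -4*(-5/16) = 5/4 ≈ 1.2500)
s(j, c) = -3 (s(j, c) = (-1 + 4)*(-1) = 3*(-1) = -3)
s(z, -8)*136 = -3*136 = -408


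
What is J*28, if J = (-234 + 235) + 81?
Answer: 2296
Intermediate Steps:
J = 82 (J = 1 + 81 = 82)
J*28 = 82*28 = 2296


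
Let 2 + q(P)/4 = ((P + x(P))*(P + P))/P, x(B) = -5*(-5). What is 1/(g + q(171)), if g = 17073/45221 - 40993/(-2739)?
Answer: 11260029/17738418640 ≈ 0.00063478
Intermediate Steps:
x(B) = 25
g = 172773400/11260029 (g = 17073*(1/45221) - 40993*(-1/2739) = 17073/45221 + 40993/2739 = 172773400/11260029 ≈ 15.344)
q(P) = 192 + 8*P (q(P) = -8 + 4*(((P + 25)*(P + P))/P) = -8 + 4*(((25 + P)*(2*P))/P) = -8 + 4*((2*P*(25 + P))/P) = -8 + 4*(50 + 2*P) = -8 + (200 + 8*P) = 192 + 8*P)
1/(g + q(171)) = 1/(172773400/11260029 + (192 + 8*171)) = 1/(172773400/11260029 + (192 + 1368)) = 1/(172773400/11260029 + 1560) = 1/(17738418640/11260029) = 11260029/17738418640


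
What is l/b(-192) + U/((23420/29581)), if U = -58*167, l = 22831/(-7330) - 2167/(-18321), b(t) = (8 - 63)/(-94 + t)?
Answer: -48891912194873/3991294950 ≈ -12250.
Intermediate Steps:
b(t) = -55/(-94 + t)
l = -2042653/681690 (l = 22831*(-1/7330) - 2167*(-1/18321) = -22831/7330 + 11/93 = -2042653/681690 ≈ -2.9965)
U = -9686
l/b(-192) + U/((23420/29581)) = -2042653/(681690*((-55/(-94 - 192)))) - 9686/(23420/29581) = -2042653/(681690*((-55/(-286)))) - 9686/(23420*(1/29581)) = -2042653/(681690*((-55*(-1/286)))) - 9686/23420/29581 = -2042653/(681690*5/26) - 9686*29581/23420 = -2042653/681690*26/5 - 143260783/11710 = -26554489/1704225 - 143260783/11710 = -48891912194873/3991294950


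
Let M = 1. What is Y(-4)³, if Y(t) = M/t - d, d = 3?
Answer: -2197/64 ≈ -34.328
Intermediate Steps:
Y(t) = -3 + 1/t (Y(t) = 1/t - 1*3 = 1/t - 3 = -3 + 1/t)
Y(-4)³ = (-3 + 1/(-4))³ = (-3 - ¼)³ = (-13/4)³ = -2197/64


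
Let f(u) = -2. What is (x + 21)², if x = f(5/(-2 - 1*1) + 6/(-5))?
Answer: 361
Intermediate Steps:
x = -2
(x + 21)² = (-2 + 21)² = 19² = 361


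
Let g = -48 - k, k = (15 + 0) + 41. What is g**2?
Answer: 10816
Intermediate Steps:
k = 56 (k = 15 + 41 = 56)
g = -104 (g = -48 - 1*56 = -48 - 56 = -104)
g**2 = (-104)**2 = 10816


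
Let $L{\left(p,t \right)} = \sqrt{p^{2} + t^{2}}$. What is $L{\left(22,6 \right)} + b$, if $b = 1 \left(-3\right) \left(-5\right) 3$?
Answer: $45 + 2 \sqrt{130} \approx 67.803$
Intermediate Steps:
$b = 45$ ($b = \left(-3\right) \left(-5\right) 3 = 15 \cdot 3 = 45$)
$L{\left(22,6 \right)} + b = \sqrt{22^{2} + 6^{2}} + 45 = \sqrt{484 + 36} + 45 = \sqrt{520} + 45 = 2 \sqrt{130} + 45 = 45 + 2 \sqrt{130}$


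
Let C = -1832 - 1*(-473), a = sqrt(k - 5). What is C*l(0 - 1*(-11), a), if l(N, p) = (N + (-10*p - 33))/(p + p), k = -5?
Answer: 6795 - 14949*I*sqrt(10)/10 ≈ 6795.0 - 4727.3*I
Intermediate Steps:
a = I*sqrt(10) (a = sqrt(-5 - 5) = sqrt(-10) = I*sqrt(10) ≈ 3.1623*I)
l(N, p) = (-33 + N - 10*p)/(2*p) (l(N, p) = (N + (-33 - 10*p))/((2*p)) = (-33 + N - 10*p)*(1/(2*p)) = (-33 + N - 10*p)/(2*p))
C = -1359 (C = -1832 + 473 = -1359)
C*l(0 - 1*(-11), a) = -1359*(-33 + (0 - 1*(-11)) - 10*I*sqrt(10))/(2*(I*sqrt(10))) = -1359*(-I*sqrt(10)/10)*(-33 + (0 + 11) - 10*I*sqrt(10))/2 = -1359*(-I*sqrt(10)/10)*(-33 + 11 - 10*I*sqrt(10))/2 = -1359*(-I*sqrt(10)/10)*(-22 - 10*I*sqrt(10))/2 = -(-1359)*I*sqrt(10)*(-22 - 10*I*sqrt(10))/20 = 1359*I*sqrt(10)*(-22 - 10*I*sqrt(10))/20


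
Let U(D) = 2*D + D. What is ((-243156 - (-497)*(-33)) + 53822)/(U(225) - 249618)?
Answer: 205735/248943 ≈ 0.82643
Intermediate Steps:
U(D) = 3*D
((-243156 - (-497)*(-33)) + 53822)/(U(225) - 249618) = ((-243156 - (-497)*(-33)) + 53822)/(3*225 - 249618) = ((-243156 - 1*16401) + 53822)/(675 - 249618) = ((-243156 - 16401) + 53822)/(-248943) = (-259557 + 53822)*(-1/248943) = -205735*(-1/248943) = 205735/248943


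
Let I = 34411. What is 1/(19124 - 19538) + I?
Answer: 14246153/414 ≈ 34411.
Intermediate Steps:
1/(19124 - 19538) + I = 1/(19124 - 19538) + 34411 = 1/(-414) + 34411 = -1/414 + 34411 = 14246153/414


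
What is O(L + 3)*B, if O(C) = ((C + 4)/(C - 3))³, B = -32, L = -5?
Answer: 256/125 ≈ 2.0480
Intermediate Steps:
O(C) = (4 + C)³/(-3 + C)³ (O(C) = ((4 + C)/(-3 + C))³ = (4 + C)³/(-3 + C)³)
O(L + 3)*B = ((4 + (-5 + 3))³/(-3 + (-5 + 3))³)*(-32) = ((4 - 2)³/(-3 - 2)³)*(-32) = (2³/(-5)³)*(-32) = -1/125*8*(-32) = -8/125*(-32) = 256/125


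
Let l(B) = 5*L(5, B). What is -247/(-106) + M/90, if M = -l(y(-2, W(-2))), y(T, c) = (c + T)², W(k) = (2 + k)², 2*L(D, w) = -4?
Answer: 2329/954 ≈ 2.4413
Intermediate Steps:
L(D, w) = -2 (L(D, w) = (½)*(-4) = -2)
y(T, c) = (T + c)²
l(B) = -10 (l(B) = 5*(-2) = -10)
M = 10 (M = -1*(-10) = 10)
-247/(-106) + M/90 = -247/(-106) + 10/90 = -247*(-1/106) + 10*(1/90) = 247/106 + ⅑ = 2329/954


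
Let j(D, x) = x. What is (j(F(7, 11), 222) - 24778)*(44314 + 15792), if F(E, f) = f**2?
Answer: -1475962936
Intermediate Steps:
(j(F(7, 11), 222) - 24778)*(44314 + 15792) = (222 - 24778)*(44314 + 15792) = -24556*60106 = -1475962936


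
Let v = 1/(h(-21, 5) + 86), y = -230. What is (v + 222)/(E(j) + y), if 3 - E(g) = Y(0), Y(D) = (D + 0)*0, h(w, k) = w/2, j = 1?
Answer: -33524/34277 ≈ -0.97803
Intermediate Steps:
h(w, k) = w/2 (h(w, k) = w*(½) = w/2)
Y(D) = 0 (Y(D) = D*0 = 0)
v = 2/151 (v = 1/((½)*(-21) + 86) = 1/(-21/2 + 86) = 1/(151/2) = 2/151 ≈ 0.013245)
E(g) = 3 (E(g) = 3 - 1*0 = 3 + 0 = 3)
(v + 222)/(E(j) + y) = (2/151 + 222)/(3 - 230) = (33524/151)/(-227) = (33524/151)*(-1/227) = -33524/34277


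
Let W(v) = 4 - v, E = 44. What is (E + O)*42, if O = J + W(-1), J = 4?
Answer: 2226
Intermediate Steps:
O = 9 (O = 4 + (4 - 1*(-1)) = 4 + (4 + 1) = 4 + 5 = 9)
(E + O)*42 = (44 + 9)*42 = 53*42 = 2226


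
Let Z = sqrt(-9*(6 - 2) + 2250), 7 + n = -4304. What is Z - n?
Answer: 4311 + 3*sqrt(246) ≈ 4358.1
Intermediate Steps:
n = -4311 (n = -7 - 4304 = -4311)
Z = 3*sqrt(246) (Z = sqrt(-9*4 + 2250) = sqrt(-36 + 2250) = sqrt(2214) = 3*sqrt(246) ≈ 47.053)
Z - n = 3*sqrt(246) - 1*(-4311) = 3*sqrt(246) + 4311 = 4311 + 3*sqrt(246)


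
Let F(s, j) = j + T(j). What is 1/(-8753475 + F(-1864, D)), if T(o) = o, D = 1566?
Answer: -1/8750343 ≈ -1.1428e-7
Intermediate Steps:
F(s, j) = 2*j (F(s, j) = j + j = 2*j)
1/(-8753475 + F(-1864, D)) = 1/(-8753475 + 2*1566) = 1/(-8753475 + 3132) = 1/(-8750343) = -1/8750343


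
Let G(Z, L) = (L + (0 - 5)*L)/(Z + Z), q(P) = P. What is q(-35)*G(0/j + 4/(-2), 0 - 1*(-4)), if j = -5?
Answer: -140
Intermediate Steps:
G(Z, L) = -2*L/Z (G(Z, L) = (L - 5*L)/((2*Z)) = (-4*L)*(1/(2*Z)) = -2*L/Z)
q(-35)*G(0/j + 4/(-2), 0 - 1*(-4)) = -(-70)*(0 - 1*(-4))/(0/(-5) + 4/(-2)) = -(-70)*(0 + 4)/(0*(-⅕) + 4*(-½)) = -(-70)*4/(0 - 2) = -(-70)*4/(-2) = -(-70)*4*(-1)/2 = -35*4 = -140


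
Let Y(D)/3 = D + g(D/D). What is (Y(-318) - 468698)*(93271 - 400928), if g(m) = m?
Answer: 144490802393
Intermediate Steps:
Y(D) = 3 + 3*D (Y(D) = 3*(D + D/D) = 3*(D + 1) = 3*(1 + D) = 3 + 3*D)
(Y(-318) - 468698)*(93271 - 400928) = ((3 + 3*(-318)) - 468698)*(93271 - 400928) = ((3 - 954) - 468698)*(-307657) = (-951 - 468698)*(-307657) = -469649*(-307657) = 144490802393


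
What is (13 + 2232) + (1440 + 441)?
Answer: 4126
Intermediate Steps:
(13 + 2232) + (1440 + 441) = 2245 + 1881 = 4126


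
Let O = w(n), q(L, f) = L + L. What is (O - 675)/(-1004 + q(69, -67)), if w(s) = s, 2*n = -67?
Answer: 1417/1732 ≈ 0.81813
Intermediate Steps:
n = -67/2 (n = (½)*(-67) = -67/2 ≈ -33.500)
q(L, f) = 2*L
O = -67/2 ≈ -33.500
(O - 675)/(-1004 + q(69, -67)) = (-67/2 - 675)/(-1004 + 2*69) = -1417/(2*(-1004 + 138)) = -1417/2/(-866) = -1417/2*(-1/866) = 1417/1732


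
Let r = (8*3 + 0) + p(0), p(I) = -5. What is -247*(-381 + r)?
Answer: 89414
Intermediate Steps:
r = 19 (r = (8*3 + 0) - 5 = (24 + 0) - 5 = 24 - 5 = 19)
-247*(-381 + r) = -247*(-381 + 19) = -247*(-362) = 89414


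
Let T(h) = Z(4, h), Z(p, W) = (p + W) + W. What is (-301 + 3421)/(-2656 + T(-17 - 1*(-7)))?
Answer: -195/167 ≈ -1.1677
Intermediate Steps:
Z(p, W) = p + 2*W (Z(p, W) = (W + p) + W = p + 2*W)
T(h) = 4 + 2*h
(-301 + 3421)/(-2656 + T(-17 - 1*(-7))) = (-301 + 3421)/(-2656 + (4 + 2*(-17 - 1*(-7)))) = 3120/(-2656 + (4 + 2*(-17 + 7))) = 3120/(-2656 + (4 + 2*(-10))) = 3120/(-2656 + (4 - 20)) = 3120/(-2656 - 16) = 3120/(-2672) = 3120*(-1/2672) = -195/167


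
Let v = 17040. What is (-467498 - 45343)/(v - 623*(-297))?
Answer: -170947/67357 ≈ -2.5379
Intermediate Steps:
(-467498 - 45343)/(v - 623*(-297)) = (-467498 - 45343)/(17040 - 623*(-297)) = -512841/(17040 + 185031) = -512841/202071 = -512841*1/202071 = -170947/67357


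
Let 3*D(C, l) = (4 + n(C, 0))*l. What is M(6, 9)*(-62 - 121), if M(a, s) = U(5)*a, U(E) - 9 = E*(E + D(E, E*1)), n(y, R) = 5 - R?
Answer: -119682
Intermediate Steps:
D(C, l) = 3*l (D(C, l) = ((4 + (5 - 1*0))*l)/3 = ((4 + (5 + 0))*l)/3 = ((4 + 5)*l)/3 = (9*l)/3 = 3*l)
U(E) = 9 + 4*E² (U(E) = 9 + E*(E + 3*(E*1)) = 9 + E*(E + 3*E) = 9 + E*(4*E) = 9 + 4*E²)
M(a, s) = 109*a (M(a, s) = (9 + 4*5²)*a = (9 + 4*25)*a = (9 + 100)*a = 109*a)
M(6, 9)*(-62 - 121) = (109*6)*(-62 - 121) = 654*(-183) = -119682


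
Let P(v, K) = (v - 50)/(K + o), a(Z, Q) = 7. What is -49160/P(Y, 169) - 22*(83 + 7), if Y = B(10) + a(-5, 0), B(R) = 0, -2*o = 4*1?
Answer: 8124580/43 ≈ 1.8894e+5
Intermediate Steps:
o = -2 ≈ -2.0000
Y = 7 (Y = 0 + 7 = 7)
P(v, K) = (-50 + v)/(-2 + K) (P(v, K) = (v - 50)/(K - 2) = (-50 + v)/(-2 + K))
-49160/P(Y, 169) - 22*(83 + 7) = -49160*(-2 + 169)/(-50 + 7) - 22*(83 + 7) = -49160/(-43/167) - 22*90 = -49160/((1/167)*(-43)) - 1980 = -49160/(-43/167) - 1980 = -49160*(-167/43) - 1980 = 8209720/43 - 1980 = 8124580/43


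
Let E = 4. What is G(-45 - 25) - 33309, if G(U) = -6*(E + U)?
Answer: -32913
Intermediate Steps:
G(U) = -24 - 6*U (G(U) = -6*(4 + U) = -24 - 6*U)
G(-45 - 25) - 33309 = (-24 - 6*(-45 - 25)) - 33309 = (-24 - 6*(-70)) - 33309 = (-24 + 420) - 33309 = 396 - 33309 = -32913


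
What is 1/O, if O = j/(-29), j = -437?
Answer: 29/437 ≈ 0.066362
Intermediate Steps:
O = 437/29 (O = -437/(-29) = -437*(-1/29) = 437/29 ≈ 15.069)
1/O = 1/(437/29) = 29/437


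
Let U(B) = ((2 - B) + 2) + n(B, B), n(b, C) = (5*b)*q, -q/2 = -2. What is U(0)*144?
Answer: 576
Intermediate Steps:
q = 4 (q = -2*(-2) = 4)
n(b, C) = 20*b (n(b, C) = (5*b)*4 = 20*b)
U(B) = 4 + 19*B (U(B) = ((2 - B) + 2) + 20*B = (4 - B) + 20*B = 4 + 19*B)
U(0)*144 = (4 + 19*0)*144 = (4 + 0)*144 = 4*144 = 576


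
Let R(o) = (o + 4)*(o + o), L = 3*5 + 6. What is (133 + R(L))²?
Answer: 1399489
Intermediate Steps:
L = 21 (L = 15 + 6 = 21)
R(o) = 2*o*(4 + o) (R(o) = (4 + o)*(2*o) = 2*o*(4 + o))
(133 + R(L))² = (133 + 2*21*(4 + 21))² = (133 + 2*21*25)² = (133 + 1050)² = 1183² = 1399489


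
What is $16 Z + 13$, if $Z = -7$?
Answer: $-99$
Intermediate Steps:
$16 Z + 13 = 16 \left(-7\right) + 13 = -112 + 13 = -99$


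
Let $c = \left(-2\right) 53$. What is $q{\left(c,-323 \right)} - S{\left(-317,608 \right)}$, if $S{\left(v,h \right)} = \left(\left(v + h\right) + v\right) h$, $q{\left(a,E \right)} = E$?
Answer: $15485$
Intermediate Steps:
$c = -106$
$S{\left(v,h \right)} = h \left(h + 2 v\right)$ ($S{\left(v,h \right)} = \left(\left(h + v\right) + v\right) h = \left(h + 2 v\right) h = h \left(h + 2 v\right)$)
$q{\left(c,-323 \right)} - S{\left(-317,608 \right)} = -323 - 608 \left(608 + 2 \left(-317\right)\right) = -323 - 608 \left(608 - 634\right) = -323 - 608 \left(-26\right) = -323 - -15808 = -323 + 15808 = 15485$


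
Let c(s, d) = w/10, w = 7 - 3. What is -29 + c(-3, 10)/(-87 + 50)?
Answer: -5367/185 ≈ -29.011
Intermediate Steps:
w = 4
c(s, d) = 2/5 (c(s, d) = 4/10 = 4*(1/10) = 2/5)
-29 + c(-3, 10)/(-87 + 50) = -29 + 2/(5*(-87 + 50)) = -29 + (2/5)/(-37) = -29 + (2/5)*(-1/37) = -29 - 2/185 = -5367/185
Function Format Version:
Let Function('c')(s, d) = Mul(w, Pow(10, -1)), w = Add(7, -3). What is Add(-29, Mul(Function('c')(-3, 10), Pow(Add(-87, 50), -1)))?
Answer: Rational(-5367, 185) ≈ -29.011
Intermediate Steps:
w = 4
Function('c')(s, d) = Rational(2, 5) (Function('c')(s, d) = Mul(4, Pow(10, -1)) = Mul(4, Rational(1, 10)) = Rational(2, 5))
Add(-29, Mul(Function('c')(-3, 10), Pow(Add(-87, 50), -1))) = Add(-29, Mul(Rational(2, 5), Pow(Add(-87, 50), -1))) = Add(-29, Mul(Rational(2, 5), Pow(-37, -1))) = Add(-29, Mul(Rational(2, 5), Rational(-1, 37))) = Add(-29, Rational(-2, 185)) = Rational(-5367, 185)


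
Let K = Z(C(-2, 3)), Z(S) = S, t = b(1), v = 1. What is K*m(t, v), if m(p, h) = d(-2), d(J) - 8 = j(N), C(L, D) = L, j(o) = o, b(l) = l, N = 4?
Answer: -24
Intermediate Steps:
t = 1
K = -2
d(J) = 12 (d(J) = 8 + 4 = 12)
m(p, h) = 12
K*m(t, v) = -2*12 = -24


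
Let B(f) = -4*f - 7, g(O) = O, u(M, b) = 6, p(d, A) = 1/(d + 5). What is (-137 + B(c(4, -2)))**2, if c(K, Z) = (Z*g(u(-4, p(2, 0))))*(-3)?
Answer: 82944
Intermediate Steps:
p(d, A) = 1/(5 + d)
c(K, Z) = -18*Z (c(K, Z) = (Z*6)*(-3) = (6*Z)*(-3) = -18*Z)
B(f) = -7 - 4*f
(-137 + B(c(4, -2)))**2 = (-137 + (-7 - (-72)*(-2)))**2 = (-137 + (-7 - 4*36))**2 = (-137 + (-7 - 144))**2 = (-137 - 151)**2 = (-288)**2 = 82944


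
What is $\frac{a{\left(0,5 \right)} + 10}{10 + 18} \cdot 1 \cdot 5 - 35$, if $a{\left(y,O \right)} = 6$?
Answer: $- \frac{225}{7} \approx -32.143$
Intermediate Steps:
$\frac{a{\left(0,5 \right)} + 10}{10 + 18} \cdot 1 \cdot 5 - 35 = \frac{6 + 10}{10 + 18} \cdot 1 \cdot 5 - 35 = \frac{16}{28} \cdot 5 - 35 = 16 \cdot \frac{1}{28} \cdot 5 - 35 = \frac{4}{7} \cdot 5 - 35 = \frac{20}{7} - 35 = - \frac{225}{7}$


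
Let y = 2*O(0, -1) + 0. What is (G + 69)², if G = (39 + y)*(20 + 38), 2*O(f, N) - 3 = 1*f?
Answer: 6275025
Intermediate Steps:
O(f, N) = 3/2 + f/2 (O(f, N) = 3/2 + (1*f)/2 = 3/2 + f/2)
y = 3 (y = 2*(3/2 + (½)*0) + 0 = 2*(3/2 + 0) + 0 = 2*(3/2) + 0 = 3 + 0 = 3)
G = 2436 (G = (39 + 3)*(20 + 38) = 42*58 = 2436)
(G + 69)² = (2436 + 69)² = 2505² = 6275025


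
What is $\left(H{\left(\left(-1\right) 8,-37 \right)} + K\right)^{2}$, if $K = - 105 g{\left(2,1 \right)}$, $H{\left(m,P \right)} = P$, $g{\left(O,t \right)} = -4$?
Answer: $146689$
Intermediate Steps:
$K = 420$ ($K = \left(-105\right) \left(-4\right) = 420$)
$\left(H{\left(\left(-1\right) 8,-37 \right)} + K\right)^{2} = \left(-37 + 420\right)^{2} = 383^{2} = 146689$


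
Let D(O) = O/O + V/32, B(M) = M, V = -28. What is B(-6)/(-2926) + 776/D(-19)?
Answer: 9082307/1463 ≈ 6208.0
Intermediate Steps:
D(O) = 1/8 (D(O) = O/O - 28/32 = 1 - 28*1/32 = 1 - 7/8 = 1/8)
B(-6)/(-2926) + 776/D(-19) = -6/(-2926) + 776/(1/8) = -6*(-1/2926) + 776*8 = 3/1463 + 6208 = 9082307/1463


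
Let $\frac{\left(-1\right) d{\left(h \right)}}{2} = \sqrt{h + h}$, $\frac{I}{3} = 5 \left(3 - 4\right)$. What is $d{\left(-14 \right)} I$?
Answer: $60 i \sqrt{7} \approx 158.75 i$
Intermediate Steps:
$I = -15$ ($I = 3 \cdot 5 \left(3 - 4\right) = 3 \cdot 5 \left(-1\right) = 3 \left(-5\right) = -15$)
$d{\left(h \right)} = - 2 \sqrt{2} \sqrt{h}$ ($d{\left(h \right)} = - 2 \sqrt{h + h} = - 2 \sqrt{2 h} = - 2 \sqrt{2} \sqrt{h}$)
$d{\left(-14 \right)} I = - 2 \sqrt{2} \sqrt{-14} \left(-15\right) = - 2 \sqrt{2} i \sqrt{14} \left(-15\right) = - 4 i \sqrt{7} \left(-15\right) = 60 i \sqrt{7}$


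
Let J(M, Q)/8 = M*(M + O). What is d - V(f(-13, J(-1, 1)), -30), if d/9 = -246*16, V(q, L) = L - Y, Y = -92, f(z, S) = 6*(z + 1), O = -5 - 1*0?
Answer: -35486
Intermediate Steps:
O = -5 (O = -5 + 0 = -5)
J(M, Q) = 8*M*(-5 + M) (J(M, Q) = 8*(M*(M - 5)) = 8*(M*(-5 + M)) = 8*M*(-5 + M))
f(z, S) = 6 + 6*z (f(z, S) = 6*(1 + z) = 6 + 6*z)
V(q, L) = 92 + L (V(q, L) = L - 1*(-92) = L + 92 = 92 + L)
d = -35424 (d = 9*(-246*16) = 9*(-3936) = -35424)
d - V(f(-13, J(-1, 1)), -30) = -35424 - (92 - 30) = -35424 - 1*62 = -35424 - 62 = -35486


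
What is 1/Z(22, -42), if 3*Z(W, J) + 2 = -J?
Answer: 3/40 ≈ 0.075000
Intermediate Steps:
Z(W, J) = -⅔ - J/3 (Z(W, J) = -⅔ + (-J)/3 = -⅔ - J/3)
1/Z(22, -42) = 1/(-⅔ - ⅓*(-42)) = 1/(-⅔ + 14) = 1/(40/3) = 3/40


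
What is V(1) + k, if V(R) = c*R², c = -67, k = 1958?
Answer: 1891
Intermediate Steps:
V(R) = -67*R²
V(1) + k = -67*1² + 1958 = -67*1 + 1958 = -67 + 1958 = 1891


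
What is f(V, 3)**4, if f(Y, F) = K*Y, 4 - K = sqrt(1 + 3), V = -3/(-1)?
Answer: 1296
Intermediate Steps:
V = 3 (V = -3*(-1) = 3)
K = 2 (K = 4 - sqrt(1 + 3) = 4 - sqrt(4) = 4 - 1*2 = 4 - 2 = 2)
f(Y, F) = 2*Y
f(V, 3)**4 = (2*3)**4 = 6**4 = 1296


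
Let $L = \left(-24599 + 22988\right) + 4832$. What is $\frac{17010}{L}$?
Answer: $\frac{17010}{3221} \approx 5.281$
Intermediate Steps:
$L = 3221$ ($L = -1611 + 4832 = 3221$)
$\frac{17010}{L} = \frac{17010}{3221}$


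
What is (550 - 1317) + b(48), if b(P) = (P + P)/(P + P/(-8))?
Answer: -5353/7 ≈ -764.71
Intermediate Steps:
b(P) = 16/7 (b(P) = (2*P)/(P + P*(-⅛)) = (2*P)/(P - P/8) = (2*P)/((7*P/8)) = (2*P)*(8/(7*P)) = 16/7)
(550 - 1317) + b(48) = (550 - 1317) + 16/7 = -767 + 16/7 = -5353/7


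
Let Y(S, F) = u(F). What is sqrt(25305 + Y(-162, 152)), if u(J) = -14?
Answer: sqrt(25291) ≈ 159.03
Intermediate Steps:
Y(S, F) = -14
sqrt(25305 + Y(-162, 152)) = sqrt(25305 - 14) = sqrt(25291)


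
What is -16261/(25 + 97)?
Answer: -16261/122 ≈ -133.29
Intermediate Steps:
-16261/(25 + 97) = -16261/122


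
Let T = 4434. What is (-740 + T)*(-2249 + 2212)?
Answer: -136678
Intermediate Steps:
(-740 + T)*(-2249 + 2212) = (-740 + 4434)*(-2249 + 2212) = 3694*(-37) = -136678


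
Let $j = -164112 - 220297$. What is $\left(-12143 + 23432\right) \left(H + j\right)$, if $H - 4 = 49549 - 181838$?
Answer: $-5832958566$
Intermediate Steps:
$j = -384409$ ($j = -164112 - 220297 = -384409$)
$H = -132285$ ($H = 4 + \left(49549 - 181838\right) = 4 - 132289 = -132285$)
$\left(-12143 + 23432\right) \left(H + j\right) = \left(-12143 + 23432\right) \left(-132285 - 384409\right) = 11289 \left(-516694\right) = -5832958566$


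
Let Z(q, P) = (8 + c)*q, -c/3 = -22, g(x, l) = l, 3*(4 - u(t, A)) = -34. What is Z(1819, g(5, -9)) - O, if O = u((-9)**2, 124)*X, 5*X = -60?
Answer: 134790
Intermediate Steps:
u(t, A) = 46/3 (u(t, A) = 4 - 1/3*(-34) = 4 + 34/3 = 46/3)
c = 66 (c = -3*(-22) = 66)
Z(q, P) = 74*q (Z(q, P) = (8 + 66)*q = 74*q)
X = -12 (X = (1/5)*(-60) = -12)
O = -184 (O = (46/3)*(-12) = -184)
Z(1819, g(5, -9)) - O = 74*1819 - 1*(-184) = 134606 + 184 = 134790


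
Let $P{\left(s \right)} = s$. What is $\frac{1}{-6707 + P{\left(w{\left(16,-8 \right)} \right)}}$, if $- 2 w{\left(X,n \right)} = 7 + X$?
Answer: $- \frac{2}{13437} \approx -0.00014884$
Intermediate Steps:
$w{\left(X,n \right)} = - \frac{7}{2} - \frac{X}{2}$ ($w{\left(X,n \right)} = - \frac{7 + X}{2} = - \frac{7}{2} - \frac{X}{2}$)
$\frac{1}{-6707 + P{\left(w{\left(16,-8 \right)} \right)}} = \frac{1}{-6707 - \frac{23}{2}} = \frac{1}{- \frac{13437}{2}} = - \frac{2}{13437}$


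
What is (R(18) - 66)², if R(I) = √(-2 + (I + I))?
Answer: (66 - √34)² ≈ 3620.3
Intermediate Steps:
R(I) = √(-2 + 2*I)
(R(18) - 66)² = (√(-2 + 2*18) - 66)² = (√(-2 + 36) - 66)² = (√34 - 66)² = (-66 + √34)²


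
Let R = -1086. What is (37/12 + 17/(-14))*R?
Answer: -28417/14 ≈ -2029.8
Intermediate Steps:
(37/12 + 17/(-14))*R = (37/12 + 17/(-14))*(-1086) = (37*(1/12) + 17*(-1/14))*(-1086) = (37/12 - 17/14)*(-1086) = (157/84)*(-1086) = -28417/14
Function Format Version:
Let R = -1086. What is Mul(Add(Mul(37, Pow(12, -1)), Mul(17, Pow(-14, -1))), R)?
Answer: Rational(-28417, 14) ≈ -2029.8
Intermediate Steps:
Mul(Add(Mul(37, Pow(12, -1)), Mul(17, Pow(-14, -1))), R) = Mul(Add(Mul(37, Pow(12, -1)), Mul(17, Pow(-14, -1))), -1086) = Mul(Add(Mul(37, Rational(1, 12)), Mul(17, Rational(-1, 14))), -1086) = Mul(Add(Rational(37, 12), Rational(-17, 14)), -1086) = Mul(Rational(157, 84), -1086) = Rational(-28417, 14)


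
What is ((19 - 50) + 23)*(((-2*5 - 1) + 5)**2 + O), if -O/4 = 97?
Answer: 2816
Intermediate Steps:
O = -388 (O = -4*97 = -388)
((19 - 50) + 23)*(((-2*5 - 1) + 5)**2 + O) = ((19 - 50) + 23)*(((-2*5 - 1) + 5)**2 - 388) = (-31 + 23)*(((-10 - 1) + 5)**2 - 388) = -8*((-11 + 5)**2 - 388) = -8*((-6)**2 - 388) = -8*(36 - 388) = -8*(-352) = 2816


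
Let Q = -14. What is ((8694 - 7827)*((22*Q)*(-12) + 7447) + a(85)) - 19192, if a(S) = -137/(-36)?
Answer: 347104541/36 ≈ 9.6418e+6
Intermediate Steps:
a(S) = 137/36 (a(S) = -137*(-1/36) = 137/36)
((8694 - 7827)*((22*Q)*(-12) + 7447) + a(85)) - 19192 = ((8694 - 7827)*((22*(-14))*(-12) + 7447) + 137/36) - 19192 = (867*(-308*(-12) + 7447) + 137/36) - 19192 = (867*(3696 + 7447) + 137/36) - 19192 = (867*11143 + 137/36) - 19192 = (9660981 + 137/36) - 19192 = 347795453/36 - 19192 = 347104541/36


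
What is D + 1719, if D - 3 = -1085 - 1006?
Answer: -369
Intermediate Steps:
D = -2088 (D = 3 + (-1085 - 1006) = 3 - 2091 = -2088)
D + 1719 = -2088 + 1719 = -369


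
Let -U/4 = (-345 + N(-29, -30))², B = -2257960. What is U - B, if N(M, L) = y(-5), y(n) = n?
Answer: 1767960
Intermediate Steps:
N(M, L) = -5
U = -490000 (U = -4*(-345 - 5)² = -4*(-350)² = -4*122500 = -490000)
U - B = -490000 - 1*(-2257960) = -490000 + 2257960 = 1767960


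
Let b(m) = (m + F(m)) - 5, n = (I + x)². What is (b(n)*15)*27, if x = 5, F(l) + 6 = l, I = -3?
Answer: -1215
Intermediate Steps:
F(l) = -6 + l
n = 4 (n = (-3 + 5)² = 2² = 4)
b(m) = -11 + 2*m (b(m) = (m + (-6 + m)) - 5 = (-6 + 2*m) - 5 = -11 + 2*m)
(b(n)*15)*27 = ((-11 + 2*4)*15)*27 = ((-11 + 8)*15)*27 = -3*15*27 = -45*27 = -1215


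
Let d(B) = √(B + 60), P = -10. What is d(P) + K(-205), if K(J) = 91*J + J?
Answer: -18860 + 5*√2 ≈ -18853.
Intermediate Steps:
d(B) = √(60 + B)
K(J) = 92*J
d(P) + K(-205) = √(60 - 10) + 92*(-205) = √50 - 18860 = 5*√2 - 18860 = -18860 + 5*√2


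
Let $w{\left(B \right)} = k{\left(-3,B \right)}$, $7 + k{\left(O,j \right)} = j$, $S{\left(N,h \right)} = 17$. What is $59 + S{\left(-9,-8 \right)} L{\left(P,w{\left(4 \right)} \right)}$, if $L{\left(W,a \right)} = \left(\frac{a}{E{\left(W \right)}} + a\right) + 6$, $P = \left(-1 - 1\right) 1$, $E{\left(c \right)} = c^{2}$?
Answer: $\frac{389}{4} \approx 97.25$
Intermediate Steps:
$k{\left(O,j \right)} = -7 + j$
$w{\left(B \right)} = -7 + B$
$P = -2$ ($P = \left(-1 - 1\right) 1 = \left(-2\right) 1 = -2$)
$L{\left(W,a \right)} = 6 + a + \frac{a}{W^{2}}$ ($L{\left(W,a \right)} = \left(\frac{a}{W^{2}} + a\right) + 6 = \left(a + \frac{a}{W^{2}}\right) + 6 = 6 + a + \frac{a}{W^{2}}$)
$59 + S{\left(-9,-8 \right)} L{\left(P,w{\left(4 \right)} \right)} = 59 + 17 \left(6 + \left(-7 + 4\right) + \frac{-7 + 4}{4}\right) = 59 + 17 \left(6 - 3 - \frac{3}{4}\right) = 59 + 17 \cdot \frac{9}{4} = 59 + \frac{153}{4} = \frac{389}{4}$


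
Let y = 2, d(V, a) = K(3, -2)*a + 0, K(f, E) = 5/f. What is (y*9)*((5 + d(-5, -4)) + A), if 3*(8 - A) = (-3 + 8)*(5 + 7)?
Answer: -246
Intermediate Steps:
d(V, a) = 5*a/3 (d(V, a) = (5/3)*a + 0 = (5*(⅓))*a + 0 = 5*a/3 + 0 = 5*a/3)
A = -12 (A = 8 - (-3 + 8)*(5 + 7)/3 = 8 - 5*12/3 = 8 - ⅓*60 = 8 - 20 = -12)
(y*9)*((5 + d(-5, -4)) + A) = (2*9)*((5 + (5/3)*(-4)) - 12) = 18*((5 - 20/3) - 12) = 18*(-5/3 - 12) = 18*(-41/3) = -246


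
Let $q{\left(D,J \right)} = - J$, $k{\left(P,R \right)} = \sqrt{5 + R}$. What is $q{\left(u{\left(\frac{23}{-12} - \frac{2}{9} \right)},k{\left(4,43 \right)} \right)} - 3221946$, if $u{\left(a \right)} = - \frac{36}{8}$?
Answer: $-3221946 - 4 \sqrt{3} \approx -3.222 \cdot 10^{6}$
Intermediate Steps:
$u{\left(a \right)} = - \frac{9}{2}$ ($u{\left(a \right)} = \left(-36\right) \frac{1}{8} = - \frac{9}{2}$)
$q{\left(u{\left(\frac{23}{-12} - \frac{2}{9} \right)},k{\left(4,43 \right)} \right)} - 3221946 = - \sqrt{5 + 43} - 3221946 = - \sqrt{48} - 3221946 = - 4 \sqrt{3} - 3221946 = -3221946 - 4 \sqrt{3}$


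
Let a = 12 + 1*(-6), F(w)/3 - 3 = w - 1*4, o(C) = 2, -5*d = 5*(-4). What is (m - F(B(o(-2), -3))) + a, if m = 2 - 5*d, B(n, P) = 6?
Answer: -27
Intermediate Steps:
d = 4 (d = -(-4) = -1/5*(-20) = 4)
F(w) = -3 + 3*w (F(w) = 9 + 3*(w - 1*4) = 9 + 3*(w - 4) = 9 + 3*(-4 + w) = 9 + (-12 + 3*w) = -3 + 3*w)
m = -18 (m = 2 - 5*4 = 2 - 20 = -18)
a = 6 (a = 12 - 6 = 6)
(m - F(B(o(-2), -3))) + a = (-18 - (-3 + 3*6)) + 6 = (-18 - (-3 + 18)) + 6 = (-18 - 1*15) + 6 = (-18 - 15) + 6 = -33 + 6 = -27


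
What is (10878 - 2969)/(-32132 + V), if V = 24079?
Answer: -7909/8053 ≈ -0.98212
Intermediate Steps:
(10878 - 2969)/(-32132 + V) = (10878 - 2969)/(-32132 + 24079) = 7909/(-8053) = 7909*(-1/8053) = -7909/8053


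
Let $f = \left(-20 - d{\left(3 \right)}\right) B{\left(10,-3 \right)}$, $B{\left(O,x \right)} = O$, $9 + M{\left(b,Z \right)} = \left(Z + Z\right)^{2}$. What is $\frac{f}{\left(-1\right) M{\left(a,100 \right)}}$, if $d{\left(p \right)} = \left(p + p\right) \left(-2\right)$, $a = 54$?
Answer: $\frac{80}{39991} \approx 0.0020005$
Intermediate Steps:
$d{\left(p \right)} = - 4 p$ ($d{\left(p \right)} = 2 p \left(-2\right) = - 4 p$)
$M{\left(b,Z \right)} = -9 + 4 Z^{2}$ ($M{\left(b,Z \right)} = -9 + \left(Z + Z\right)^{2} = -9 + \left(2 Z\right)^{2} = -9 + 4 Z^{2}$)
$f = -80$ ($f = \left(-20 - \left(-4\right) 3\right) 10 = \left(-20 - -12\right) 10 = \left(-20 + 12\right) 10 = \left(-8\right) 10 = -80$)
$\frac{f}{\left(-1\right) M{\left(a,100 \right)}} = - \frac{80}{\left(-1\right) \left(-9 + 4 \cdot 100^{2}\right)} = - \frac{80}{\left(-1\right) \left(-9 + 4 \cdot 10000\right)} = - \frac{80}{\left(-1\right) \left(-9 + 40000\right)} = - \frac{80}{\left(-1\right) 39991} = - \frac{80}{-39991} = \left(-80\right) \left(- \frac{1}{39991}\right) = \frac{80}{39991}$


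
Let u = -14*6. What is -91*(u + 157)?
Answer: -6643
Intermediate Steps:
u = -84
-91*(u + 157) = -91*(-84 + 157) = -91*73 = -6643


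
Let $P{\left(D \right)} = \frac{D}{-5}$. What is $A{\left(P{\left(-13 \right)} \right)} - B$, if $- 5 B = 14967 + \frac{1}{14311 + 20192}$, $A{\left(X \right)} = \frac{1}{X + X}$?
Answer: $\frac{13427429027}{4485390} \approx 2993.6$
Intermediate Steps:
$P{\left(D \right)} = - \frac{D}{5}$ ($P{\left(D \right)} = D \left(- \frac{1}{5}\right) = - \frac{D}{5}$)
$A{\left(X \right)} = \frac{1}{2 X}$
$B = - \frac{516406402}{172515}$ ($B = - \frac{14967 + \frac{1}{14311 + 20192}}{5} = - \frac{14967 + \frac{1}{34503}}{5} = \left(- \frac{1}{5}\right) \frac{516406402}{34503} = - \frac{516406402}{172515} \approx -2993.4$)
$A{\left(P{\left(-13 \right)} \right)} - B = \frac{1}{2 \left(\left(- \frac{1}{5}\right) \left(-13\right)\right)} - - \frac{516406402}{172515} = \frac{1}{2 \cdot \frac{13}{5}} + \frac{516406402}{172515} = \frac{1}{2} \cdot \frac{5}{13} + \frac{516406402}{172515} = \frac{5}{26} + \frac{516406402}{172515} = \frac{13427429027}{4485390}$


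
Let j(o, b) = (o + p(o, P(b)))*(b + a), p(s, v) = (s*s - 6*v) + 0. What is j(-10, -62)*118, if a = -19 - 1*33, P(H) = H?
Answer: -6214824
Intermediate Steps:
a = -52 (a = -19 - 33 = -52)
p(s, v) = s**2 - 6*v (p(s, v) = (s**2 - 6*v) + 0 = s**2 - 6*v)
j(o, b) = (-52 + b)*(o + o**2 - 6*b) (j(o, b) = (o + (o**2 - 6*b))*(b - 52) = (o + o**2 - 6*b)*(-52 + b) = (-52 + b)*(o + o**2 - 6*b))
j(-10, -62)*118 = (-52*(-10) - 52*(-10)**2 + 312*(-62) - 62*(-10) - 1*(-62)*(-1*(-10)**2 + 6*(-62)))*118 = (520 - 52*100 - 19344 + 620 - 1*(-62)*(-1*100 - 372))*118 = (520 - 5200 - 19344 + 620 - 1*(-62)*(-100 - 372))*118 = (520 - 5200 - 19344 + 620 - 1*(-62)*(-472))*118 = (520 - 5200 - 19344 + 620 - 29264)*118 = -52668*118 = -6214824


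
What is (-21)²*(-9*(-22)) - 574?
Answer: 86744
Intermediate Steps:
(-21)²*(-9*(-22)) - 574 = 441*198 - 574 = 87318 - 574 = 86744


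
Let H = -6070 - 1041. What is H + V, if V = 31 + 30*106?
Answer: -3900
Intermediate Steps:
H = -7111
V = 3211 (V = 31 + 3180 = 3211)
H + V = -7111 + 3211 = -3900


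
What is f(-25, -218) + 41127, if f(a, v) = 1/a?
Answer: 1028174/25 ≈ 41127.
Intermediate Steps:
f(-25, -218) + 41127 = 1/(-25) + 41127 = -1/25 + 41127 = 1028174/25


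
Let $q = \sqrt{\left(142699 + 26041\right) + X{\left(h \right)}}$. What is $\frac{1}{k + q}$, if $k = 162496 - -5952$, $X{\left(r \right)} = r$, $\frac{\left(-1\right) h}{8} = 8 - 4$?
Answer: $\frac{42112}{7093639999} - \frac{\sqrt{42177}}{14187279998} \approx 5.9221 \cdot 10^{-6}$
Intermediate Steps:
$h = -32$ ($h = - 8 \left(8 - 4\right) = \left(-8\right) 4 = -32$)
$q = 2 \sqrt{42177}$ ($q = \sqrt{\left(142699 + 26041\right) - 32} = \sqrt{168740 - 32} = \sqrt{168708} = 2 \sqrt{42177} \approx 410.74$)
$k = 168448$ ($k = 162496 + 5952 = 168448$)
$\frac{1}{k + q} = \frac{1}{168448 + 2 \sqrt{42177}}$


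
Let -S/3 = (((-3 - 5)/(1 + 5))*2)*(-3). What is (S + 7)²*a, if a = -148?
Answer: -42772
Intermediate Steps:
S = -24 (S = -3*((-3 - 5)/(1 + 5))*2*(-3) = -3*-8/6*2*(-3) = -3*-8*⅙*2*(-3) = -3*(-4/3*2)*(-3) = -(-8)*(-3) = -3*8 = -24)
(S + 7)²*a = (-24 + 7)²*(-148) = (-17)²*(-148) = 289*(-148) = -42772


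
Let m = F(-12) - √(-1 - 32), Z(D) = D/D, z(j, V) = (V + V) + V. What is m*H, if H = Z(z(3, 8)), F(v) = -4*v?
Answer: 48 - I*√33 ≈ 48.0 - 5.7446*I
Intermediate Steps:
z(j, V) = 3*V (z(j, V) = 2*V + V = 3*V)
Z(D) = 1
H = 1
m = 48 - I*√33 (m = -4*(-12) - √(-1 - 32) = 48 - √(-33) = 48 - I*√33 ≈ 48.0 - 5.7446*I)
m*H = (48 - I*√33)*1 = 48 - I*√33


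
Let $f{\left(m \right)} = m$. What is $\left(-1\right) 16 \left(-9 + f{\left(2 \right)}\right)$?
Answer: $112$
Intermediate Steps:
$\left(-1\right) 16 \left(-9 + f{\left(2 \right)}\right) = \left(-1\right) 16 \left(-9 + 2\right) = \left(-16\right) \left(-7\right) = 112$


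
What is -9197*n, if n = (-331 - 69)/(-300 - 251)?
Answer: -3678800/551 ≈ -6676.6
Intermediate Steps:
n = 400/551 (n = -400/(-551) = -400*(-1/551) = 400/551 ≈ 0.72595)
-9197*n = -9197*400/551 = -3678800/551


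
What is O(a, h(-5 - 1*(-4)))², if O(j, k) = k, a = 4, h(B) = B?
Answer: 1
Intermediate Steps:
O(a, h(-5 - 1*(-4)))² = (-5 - 1*(-4))² = (-5 + 4)² = (-1)² = 1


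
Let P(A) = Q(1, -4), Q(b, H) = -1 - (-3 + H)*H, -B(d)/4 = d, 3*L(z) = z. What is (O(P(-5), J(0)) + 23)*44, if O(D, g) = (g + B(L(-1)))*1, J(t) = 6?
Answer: 4004/3 ≈ 1334.7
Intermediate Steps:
L(z) = z/3
B(d) = -4*d
Q(b, H) = -1 - H*(-3 + H)
P(A) = -29 (P(A) = -1 - 1*(-4)**2 + 3*(-4) = -1 - 1*16 - 12 = -1 - 16 - 12 = -29)
O(D, g) = 4/3 + g (O(D, g) = (g - 4*(-1)/3)*1 = (g - 4*(-1/3))*1 = (g + 4/3)*1 = (4/3 + g)*1 = 4/3 + g)
(O(P(-5), J(0)) + 23)*44 = ((4/3 + 6) + 23)*44 = (22/3 + 23)*44 = (91/3)*44 = 4004/3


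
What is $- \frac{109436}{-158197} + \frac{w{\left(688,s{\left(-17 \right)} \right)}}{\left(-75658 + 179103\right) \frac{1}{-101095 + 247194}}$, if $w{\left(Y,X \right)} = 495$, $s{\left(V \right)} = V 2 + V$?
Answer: $\frac{2290394048201}{3272937733} \approx 699.8$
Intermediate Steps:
$s{\left(V \right)} = 3 V$ ($s{\left(V \right)} = 2 V + V = 3 V$)
$- \frac{109436}{-158197} + \frac{w{\left(688,s{\left(-17 \right)} \right)}}{\left(-75658 + 179103\right) \frac{1}{-101095 + 247194}} = - \frac{109436}{-158197} + \frac{495}{\left(-75658 + 179103\right) \frac{1}{-101095 + 247194}} = \left(-109436\right) \left(- \frac{1}{158197}\right) + \frac{495}{103445 \cdot \frac{1}{146099}} = \frac{109436}{158197} + \frac{495}{103445 \cdot \frac{1}{146099}} = \frac{109436}{158197} + \frac{495}{\frac{103445}{146099}} = \frac{109436}{158197} + 495 \cdot \frac{146099}{103445} = \frac{109436}{158197} + \frac{14463801}{20689} = \frac{2290394048201}{3272937733}$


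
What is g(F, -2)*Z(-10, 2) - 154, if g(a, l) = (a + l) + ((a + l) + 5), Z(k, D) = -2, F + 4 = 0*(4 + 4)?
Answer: -140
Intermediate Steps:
F = -4 (F = -4 + 0*(4 + 4) = -4 + 0*8 = -4 + 0 = -4)
g(a, l) = 5 + 2*a + 2*l (g(a, l) = (a + l) + (5 + a + l) = 5 + 2*a + 2*l)
g(F, -2)*Z(-10, 2) - 154 = (5 + 2*(-4) + 2*(-2))*(-2) - 154 = (5 - 8 - 4)*(-2) - 154 = -7*(-2) - 154 = 14 - 154 = -140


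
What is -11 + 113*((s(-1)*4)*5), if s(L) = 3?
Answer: 6769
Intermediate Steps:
-11 + 113*((s(-1)*4)*5) = -11 + 113*((3*4)*5) = -11 + 113*(12*5) = -11 + 113*60 = -11 + 6780 = 6769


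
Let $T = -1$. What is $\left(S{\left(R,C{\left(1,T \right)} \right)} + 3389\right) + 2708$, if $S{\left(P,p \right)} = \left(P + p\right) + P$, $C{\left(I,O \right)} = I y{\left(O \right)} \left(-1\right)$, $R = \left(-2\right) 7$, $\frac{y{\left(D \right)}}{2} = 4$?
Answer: $6061$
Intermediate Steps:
$y{\left(D \right)} = 8$ ($y{\left(D \right)} = 2 \cdot 4 = 8$)
$R = -14$
$C{\left(I,O \right)} = - 8 I$ ($C{\left(I,O \right)} = I 8 \left(-1\right) = 8 I \left(-1\right) = - 8 I$)
$S{\left(P,p \right)} = p + 2 P$
$\left(S{\left(R,C{\left(1,T \right)} \right)} + 3389\right) + 2708 = \left(\left(\left(-8\right) 1 + 2 \left(-14\right)\right) + 3389\right) + 2708 = \left(\left(-8 - 28\right) + 3389\right) + 2708 = \left(-36 + 3389\right) + 2708 = 3353 + 2708 = 6061$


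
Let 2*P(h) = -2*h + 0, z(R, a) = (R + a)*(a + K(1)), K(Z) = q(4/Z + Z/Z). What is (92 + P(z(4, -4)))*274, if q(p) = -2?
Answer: 25208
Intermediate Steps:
K(Z) = -2
z(R, a) = (-2 + a)*(R + a) (z(R, a) = (R + a)*(a - 2) = (R + a)*(-2 + a) = (-2 + a)*(R + a))
P(h) = -h (P(h) = (-2*h + 0)/2 = (-2*h)/2 = -h)
(92 + P(z(4, -4)))*274 = (92 - ((-4)² - 2*4 - 2*(-4) + 4*(-4)))*274 = (92 - (16 - 8 + 8 - 16))*274 = (92 - 1*0)*274 = (92 + 0)*274 = 92*274 = 25208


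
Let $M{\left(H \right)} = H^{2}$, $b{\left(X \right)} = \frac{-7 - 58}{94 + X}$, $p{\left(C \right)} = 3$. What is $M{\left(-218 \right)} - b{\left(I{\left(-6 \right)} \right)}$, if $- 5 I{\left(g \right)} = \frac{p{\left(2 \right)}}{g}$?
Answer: $\frac{44720734}{941} \approx 47525.0$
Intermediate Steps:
$I{\left(g \right)} = - \frac{3}{5 g}$ ($I{\left(g \right)} = - \frac{3 \frac{1}{g}}{5} = - \frac{3}{5 g}$)
$b{\left(X \right)} = - \frac{65}{94 + X}$
$M{\left(-218 \right)} - b{\left(I{\left(-6 \right)} \right)} = \left(-218\right)^{2} - - \frac{65}{94 - \frac{3}{5 \left(-6\right)}} = 47524 - - \frac{65}{94 - - \frac{1}{10}} = 47524 - - \frac{65}{94 + \frac{1}{10}} = 47524 - - \frac{65}{\frac{941}{10}} = 47524 - \left(-65\right) \frac{10}{941} = 47524 - - \frac{650}{941} = 47524 + \frac{650}{941} = \frac{44720734}{941}$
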